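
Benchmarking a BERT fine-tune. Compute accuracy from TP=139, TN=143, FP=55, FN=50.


Accuracy = (TP+TN)/(TP+TN+FP+FN)
= (139+143)/(387)
= 282/387 = 72.87%

72.87%


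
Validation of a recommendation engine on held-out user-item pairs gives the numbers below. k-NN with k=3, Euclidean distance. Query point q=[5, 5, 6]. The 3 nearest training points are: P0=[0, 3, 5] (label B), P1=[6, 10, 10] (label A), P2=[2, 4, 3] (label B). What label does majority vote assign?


d(q,P0) = 5.4772  (label B)
d(q,P1) = 6.4807  (label A)
d(q,P2) = 4.3589  (label B)
Votes: A=1, B=2
Majority → B

B


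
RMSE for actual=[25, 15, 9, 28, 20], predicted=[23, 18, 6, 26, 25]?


MSE = 51/5 = 10.2
RMSE = √(51/5) = 3.1937

3.1937


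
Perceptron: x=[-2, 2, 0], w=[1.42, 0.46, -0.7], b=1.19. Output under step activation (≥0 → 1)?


z = (-2)·(1.42) + (2)·(0.46) + (0)·(-0.7) + 1.19
  = -0.73
step(z) = 0 (z<0)

0


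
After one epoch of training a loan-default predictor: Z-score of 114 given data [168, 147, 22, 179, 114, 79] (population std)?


μ = 118.1667, σ = 54.4898
z = (114 - 118.1667)/54.4898 = -0.0765

-0.0765


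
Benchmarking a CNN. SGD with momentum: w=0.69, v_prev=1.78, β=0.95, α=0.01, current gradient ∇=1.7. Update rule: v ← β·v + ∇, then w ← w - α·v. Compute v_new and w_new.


v_new = 0.95·1.78 + 1.7 = 1.691 + 1.7 = 3.391
w_new = 0.69 - 0.01·3.391 = 0.69 - 0.03391 = 0.65609

v_new=3.391, w_new=0.65609


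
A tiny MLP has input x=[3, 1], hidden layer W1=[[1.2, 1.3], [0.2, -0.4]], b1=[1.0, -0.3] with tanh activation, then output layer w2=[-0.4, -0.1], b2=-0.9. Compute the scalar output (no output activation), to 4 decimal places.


z1[0] = (1.2)·(3) + (1.3)·(1) + 1.0 = 5.9
z1[1] = (0.2)·(3) + (-0.4)·(1) - 0.3 = -0.1
h = tanh(z1) = [1.0, -0.0997]
output = (-0.4)·(1.0) + (-0.1)·(-0.0997) - 0.9 = -1.29

-1.29


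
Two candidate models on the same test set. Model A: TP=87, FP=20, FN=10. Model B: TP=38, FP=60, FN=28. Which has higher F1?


Model A: P=87/107=0.8131, R=87/97=0.8969, F1=2PR/(P+R)=2TP/(2TP+FP+FN)=174/204=0.8529
Model B: P=38/98=0.3878, R=38/66=0.5758, F1=2PR/(P+R)=2TP/(2TP+FP+FN)=76/164=0.4634
0.8529 > 0.4634 → Model A

Model A


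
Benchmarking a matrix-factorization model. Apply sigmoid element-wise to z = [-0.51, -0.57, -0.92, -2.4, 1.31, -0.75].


σ(-0.51) = 1/(1+e^0.51) = 0.3752
σ(-0.57) = 1/(1+e^0.57) = 0.3612
σ(-0.92) = 1/(1+e^0.92) = 0.285
σ(-2.4) = 1/(1+e^2.4) = 0.0832
σ(1.31) = 1/(1+e^-1.31) = 0.7875
σ(-0.75) = 1/(1+e^0.75) = 0.3208
result = [0.3752, 0.3612, 0.285, 0.0832, 0.7875, 0.3208]

[0.3752, 0.3612, 0.285, 0.0832, 0.7875, 0.3208]


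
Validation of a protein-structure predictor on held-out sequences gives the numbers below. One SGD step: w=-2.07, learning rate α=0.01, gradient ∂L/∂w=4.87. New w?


w_new = w - α·∇
= -2.07 - 0.01·4.87
= -2.07 - 0.0487
= -2.1187

-2.1187


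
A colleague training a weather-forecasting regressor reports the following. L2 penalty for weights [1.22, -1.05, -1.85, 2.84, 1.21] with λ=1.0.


‖w‖₂² = (1.22)² + (-1.05)² + (-1.85)² + (2.84)² + (1.21)²
     = 1.4884 + 1.1025 + 3.4225 + 8.0656 + 1.4641
     = 15.5431
λ·‖w‖₂² = 1.0·15.5431 = 15.5431

15.5431


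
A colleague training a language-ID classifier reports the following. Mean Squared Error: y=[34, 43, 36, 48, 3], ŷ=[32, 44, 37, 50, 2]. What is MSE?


Squared errors: (34-32)²=4, (43-44)²=1, (36-37)²=1, (48-50)²=4, (3-2)²=1
Sum = 11
MSE = 11/5 = 11/5

11/5


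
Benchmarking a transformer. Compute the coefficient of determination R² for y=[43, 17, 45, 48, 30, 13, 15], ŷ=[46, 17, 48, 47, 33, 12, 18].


ȳ = 30.1429
SS_res = Σ(y-ŷ)² = 38
SS_tot = Σ(y-ȳ)² = 1400.86
R² = 1 - SS_res/SS_tot = 1 - 0.0271 = 0.9729

0.9729


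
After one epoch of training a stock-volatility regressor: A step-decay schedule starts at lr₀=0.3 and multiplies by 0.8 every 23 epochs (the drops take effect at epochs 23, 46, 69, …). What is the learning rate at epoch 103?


n_drops = ⌊103/23⌋ = 4
lr = 0.3·0.8^4 = 0.3·0.4096 = 0.12288

0.12288


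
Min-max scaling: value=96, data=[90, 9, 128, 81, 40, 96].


min=9, max=128
(96-9)/(128-9) = 87/119 = 0.7311

0.7311


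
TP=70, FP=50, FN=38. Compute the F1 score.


Precision = 70/120 = 0.5833
Recall = 70/108 = 0.6481
F1 = 2·P·R/(P+R) = 2·TP/(2·TP+FP+FN) = 140/(140+50+38) = 140/228 = 0.614

0.614


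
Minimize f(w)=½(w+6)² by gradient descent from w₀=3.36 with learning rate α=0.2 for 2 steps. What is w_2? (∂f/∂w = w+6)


step 1: grad = 3.36+6 = 9.36; w = 3.36 - 0.2·(9.36) = 1.488
step 2: grad = 1.488+6 = 7.488; w = 1.488 - 0.2·(7.488) = -0.0096

-0.0096


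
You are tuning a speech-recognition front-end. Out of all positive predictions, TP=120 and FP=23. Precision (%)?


Precision = TP/(TP+FP)
= 120/(120+23)
= 120/143 = 83.92%

83.92%


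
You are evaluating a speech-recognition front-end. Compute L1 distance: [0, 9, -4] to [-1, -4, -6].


d = |0+ 1| + |9+ 4| + |-4+ 6|
  = 1 + 13 + 2
  = 16

16


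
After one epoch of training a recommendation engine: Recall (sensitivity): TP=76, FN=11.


Recall = TP/(TP+FN)
= 76/(76+11)
= 76/87 = 87.36%

87.36%


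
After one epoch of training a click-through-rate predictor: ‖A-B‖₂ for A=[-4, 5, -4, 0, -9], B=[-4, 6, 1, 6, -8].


d = √((-4+ 4)² + (5-6)² + (-4-1)² + (0-6)² + (-9+ 8)²)
  = √(0 + 1 + 25 + 36 + 1)
  = √63 = 7.9373

7.9373


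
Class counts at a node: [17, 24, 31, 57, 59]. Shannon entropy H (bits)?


Probabilities: [17/188, 24/188, 31/188, 57/188, 59/188] ≈ [0.0904, 0.1277, 0.1649, 0.3032, 0.3138]
H = -((17/188)·log₂(17/188) + (24/188)·log₂(24/188) + (31/188)·log₂(31/188) + (57/188)·log₂(57/188) + (59/188)·log₂(59/188))
  = 2.1681 bits

2.1681 bits


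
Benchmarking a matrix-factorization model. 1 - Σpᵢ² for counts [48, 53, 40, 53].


Probabilities: [48/194, 53/194, 40/194, 53/194] ≈ [0.2474, 0.2732, 0.2062, 0.2732]
Σpᵢ² = (2304 + 2809 + 1600 + 2809)/194² = 9522/37636
Gini = 1 - Σpᵢ² = 1 - 9522/37636 = 0.747

0.747


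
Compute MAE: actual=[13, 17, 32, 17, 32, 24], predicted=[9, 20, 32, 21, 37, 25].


Absolute errors: |13-9|=4, |17-20|=3, |32-32|=0, |17-21|=4, |32-37|=5, |24-25|=1
Sum = 17
MAE = 17/6 = 17/6

17/6


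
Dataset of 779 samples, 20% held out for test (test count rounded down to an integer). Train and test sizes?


Test = ⌊779·20/100⌋ = 155
Train = 779 - 155 = 624

Train: 624, Test: 155


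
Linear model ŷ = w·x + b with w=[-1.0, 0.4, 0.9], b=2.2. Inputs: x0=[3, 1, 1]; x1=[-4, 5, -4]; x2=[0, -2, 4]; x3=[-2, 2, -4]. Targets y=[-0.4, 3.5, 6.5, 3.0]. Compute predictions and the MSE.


ŷ0 = (-1.0)·(3) + (0.4)·(1) + (0.9)·(1) + 2.2 = 0.5
ŷ1 = (-1.0)·(-4) + (0.4)·(5) + (0.9)·(-4) + 2.2 = 4.6
ŷ2 = (-1.0)·(0) + (0.4)·(-2) + (0.9)·(4) + 2.2 = 5.0
ŷ3 = (-1.0)·(-2) + (0.4)·(2) + (0.9)·(-4) + 2.2 = 1.4
errors² = [0.81, 1.21, 2.25, 2.56]
MSE = 6.8300/4 = 1.7075

1.7075


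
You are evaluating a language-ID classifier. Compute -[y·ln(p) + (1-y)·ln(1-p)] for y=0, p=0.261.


BCE = -[y·ln(p) + (1-y)·ln(1-p)]
= -0 - 1·ln(1-0.261)
= -ln(0.739) = 0.3025

0.3025


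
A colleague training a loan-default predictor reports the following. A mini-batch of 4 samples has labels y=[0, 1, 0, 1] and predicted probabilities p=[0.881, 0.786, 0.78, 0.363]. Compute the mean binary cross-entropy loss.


L[0] = -ln(1-0.881) = -ln(0.119) = 2.1286
L[1] = -ln(0.786) = 0.2408
L[2] = -ln(1-0.78) = -ln(0.22) = 1.5141
L[3] = -ln(0.363) = 1.0134
mean = (2.1286 + 0.2408 + 1.5141 + 1.0134)/4 = 1.2242

1.2242


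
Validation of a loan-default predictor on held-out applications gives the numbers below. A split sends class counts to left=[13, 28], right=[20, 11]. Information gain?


Parent = [33, 39], H_parent = 0.995
H_left = 0.9012 (n=41), H_right = 0.9383 (n=31)
H_children = (41/72)·0.9012 + (31/72)·0.9383 = 0.9172
IG = 0.995 - 0.9172 = 0.0778

0.0778


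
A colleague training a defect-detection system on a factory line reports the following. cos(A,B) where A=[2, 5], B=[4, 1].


A·B = 2·4 + 5·1 = 13
‖A‖ = √29 = 5.3852, ‖B‖ = √17 = 4.1231
cos = 13/(√29·√17) = 13/√493 = 0.5855

0.5855


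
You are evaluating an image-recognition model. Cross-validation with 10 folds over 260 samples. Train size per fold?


Fold size = 260/10 = 26
Training per fold = 260 - 26 = 234

234


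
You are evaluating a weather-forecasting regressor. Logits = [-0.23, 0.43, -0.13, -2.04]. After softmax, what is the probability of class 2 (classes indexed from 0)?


Exponentials: e^-0.23=0.7945, e^0.43=1.5373, e^-0.13=0.8781, e^-2.04=0.13
Sum = 3.3399
Softmax = [0.2379, 0.4603, 0.2629, 0.0389]
p[2] = 0.8781/3.3399 = 0.2629

0.2629


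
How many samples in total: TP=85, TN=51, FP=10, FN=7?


Total = TP + TN + FP + FN
= 85 + 51 + 10 + 7
= 153
(Predicted positive: 95, predicted negative: 58)

153


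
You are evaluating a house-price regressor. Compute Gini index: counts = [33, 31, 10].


Probabilities: [33/74, 31/74, 10/74] ≈ [0.4459, 0.4189, 0.1351]
Σpᵢ² = (1089 + 961 + 100)/74² = 2150/5476
Gini = 1 - Σpᵢ² = 1 - 2150/5476 = 0.6074

0.6074


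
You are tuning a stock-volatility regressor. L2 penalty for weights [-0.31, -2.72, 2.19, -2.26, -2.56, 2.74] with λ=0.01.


‖w‖₂² = (-0.31)² + (-2.72)² + (2.19)² + (-2.26)² + (-2.56)² + (2.74)²
     = 0.0961 + 7.3984 + 4.7961 + 5.1076 + 6.5536 + 7.5076
     = 31.4594
λ·‖w‖₂² = 0.01·31.4594 = 0.314594

0.314594


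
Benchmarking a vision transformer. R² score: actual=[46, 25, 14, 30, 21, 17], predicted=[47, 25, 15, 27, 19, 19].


ȳ = 25.5
SS_res = Σ(y-ŷ)² = 19
SS_tot = Σ(y-ȳ)² = 665.5
R² = 1 - SS_res/SS_tot = 1 - 0.0285 = 0.9715

0.9715


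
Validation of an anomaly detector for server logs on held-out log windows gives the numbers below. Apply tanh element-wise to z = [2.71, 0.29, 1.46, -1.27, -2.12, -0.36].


tanh(2.71) = 0.9912
tanh(0.29) = 0.2821
tanh(1.46) = 0.8977
tanh(-1.27) = -0.8538
tanh(-2.12) = -0.9716
tanh(-0.36) = -0.3452
result = [0.9912, 0.2821, 0.8977, -0.8538, -0.9716, -0.3452]

[0.9912, 0.2821, 0.8977, -0.8538, -0.9716, -0.3452]


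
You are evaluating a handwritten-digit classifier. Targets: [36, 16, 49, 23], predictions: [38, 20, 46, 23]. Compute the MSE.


Squared errors: (36-38)²=4, (16-20)²=16, (49-46)²=9, (23-23)²=0
Sum = 29
MSE = 29/4 = 29/4

29/4


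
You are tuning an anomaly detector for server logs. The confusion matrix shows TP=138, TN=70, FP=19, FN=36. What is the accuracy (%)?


Accuracy = (TP+TN)/(TP+TN+FP+FN)
= (138+70)/(263)
= 208/263 = 79.09%

79.09%


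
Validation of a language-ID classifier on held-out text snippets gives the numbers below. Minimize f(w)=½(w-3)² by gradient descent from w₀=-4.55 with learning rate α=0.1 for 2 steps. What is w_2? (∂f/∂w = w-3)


step 1: grad = -4.55-3 = -7.55; w = -4.55 - 0.1·(-7.55) = -3.795
step 2: grad = -3.795-3 = -6.795; w = -3.795 - 0.1·(-6.795) = -3.1155

-3.1155


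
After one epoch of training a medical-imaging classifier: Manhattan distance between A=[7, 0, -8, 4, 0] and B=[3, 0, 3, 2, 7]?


d = |7-3| + |0-0| + |-8-3| + |4-2| + |0-7|
  = 4 + 0 + 11 + 2 + 7
  = 24

24


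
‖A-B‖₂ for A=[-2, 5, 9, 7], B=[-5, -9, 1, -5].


d = √((-2+ 5)² + (5+ 9)² + (9-1)² + (7+ 5)²)
  = √(9 + 196 + 64 + 144)
  = √413 = 20.3224

20.3224


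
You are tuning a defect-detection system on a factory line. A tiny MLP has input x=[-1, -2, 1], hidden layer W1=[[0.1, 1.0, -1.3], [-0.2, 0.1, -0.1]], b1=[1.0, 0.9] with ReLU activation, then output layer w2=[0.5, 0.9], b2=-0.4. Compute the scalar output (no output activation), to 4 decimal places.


z1[0] = (0.1)·(-1) + (1.0)·(-2) + (-1.3)·(1) + 1.0 = -2.4
z1[1] = (-0.2)·(-1) + (0.1)·(-2) + (-0.1)·(1) + 0.9 = 0.8
h = ReLU(z1) = [0.0, 0.8]
output = (0.5)·(0.0) + (0.9)·(0.8) - 0.4 = 0.32

0.32


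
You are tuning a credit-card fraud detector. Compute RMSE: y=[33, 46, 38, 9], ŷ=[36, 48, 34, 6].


MSE = 38/4 = 9.5
RMSE = √(38/4) = 3.0822

3.0822


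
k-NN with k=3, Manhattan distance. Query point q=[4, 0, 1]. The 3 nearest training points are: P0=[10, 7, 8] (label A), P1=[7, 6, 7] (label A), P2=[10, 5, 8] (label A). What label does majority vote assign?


d(q,P0) = 20  (label A)
d(q,P1) = 15  (label A)
d(q,P2) = 18  (label A)
Votes: A=3, B=0
Majority → A

A


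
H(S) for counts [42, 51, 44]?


Probabilities: [42/137, 51/137, 44/137] ≈ [0.3066, 0.3723, 0.3212]
H = -((42/137)·log₂(42/137) + (51/137)·log₂(51/137) + (44/137)·log₂(44/137))
  = 1.5799 bits

1.5799 bits


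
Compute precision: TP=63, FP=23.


Precision = TP/(TP+FP)
= 63/(63+23)
= 63/86 = 73.26%

73.26%


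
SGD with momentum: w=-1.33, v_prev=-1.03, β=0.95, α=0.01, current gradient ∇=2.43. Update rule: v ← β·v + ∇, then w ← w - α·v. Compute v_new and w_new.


v_new = 0.95·-1.03 + 2.43 = -0.9785 + 2.43 = 1.4515
w_new = -1.33 - 0.01·1.4515 = -1.33 - 0.014515 = -1.344515

v_new=1.4515, w_new=-1.344515


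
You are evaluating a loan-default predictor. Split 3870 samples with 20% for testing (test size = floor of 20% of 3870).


Test = ⌊3870·20/100⌋ = 774
Train = 3870 - 774 = 3096

Train: 3096, Test: 774


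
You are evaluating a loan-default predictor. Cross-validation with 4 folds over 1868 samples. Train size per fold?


Fold size = 1868/4 = 467
Training per fold = 1868 - 467 = 1401

1401


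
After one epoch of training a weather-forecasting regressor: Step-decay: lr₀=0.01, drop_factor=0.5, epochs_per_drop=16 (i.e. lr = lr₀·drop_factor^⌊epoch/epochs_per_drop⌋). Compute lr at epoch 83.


n_drops = ⌊83/16⌋ = 5
lr = 0.01·0.5^5 = 0.01·0.03125 = 0.0003125

0.0003125


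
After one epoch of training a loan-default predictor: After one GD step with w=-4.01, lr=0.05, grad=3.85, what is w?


w_new = w - α·∇
= -4.01 - 0.05·3.85
= -4.01 - 0.1925
= -4.2025

-4.2025


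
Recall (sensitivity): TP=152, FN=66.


Recall = TP/(TP+FN)
= 152/(152+66)
= 152/218 = 69.72%

69.72%


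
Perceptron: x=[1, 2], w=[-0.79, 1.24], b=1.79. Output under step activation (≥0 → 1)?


z = (1)·(-0.79) + (2)·(1.24) + 1.79
  = 3.48
step(z) = 1 (z≥0)

1


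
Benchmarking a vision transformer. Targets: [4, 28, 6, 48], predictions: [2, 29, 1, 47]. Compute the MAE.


Absolute errors: |4-2|=2, |28-29|=1, |6-1|=5, |48-47|=1
Sum = 9
MAE = 9/4 = 9/4

9/4


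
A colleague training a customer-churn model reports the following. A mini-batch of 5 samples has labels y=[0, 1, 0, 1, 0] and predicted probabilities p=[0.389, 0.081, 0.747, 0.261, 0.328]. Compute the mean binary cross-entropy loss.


L[0] = -ln(1-0.389) = -ln(0.611) = 0.4927
L[1] = -ln(0.081) = 2.5133
L[2] = -ln(1-0.747) = -ln(0.253) = 1.3744
L[3] = -ln(0.261) = 1.3432
L[4] = -ln(1-0.328) = -ln(0.672) = 0.3975
mean = (0.4927 + 2.5133 + 1.3744 + 1.3432 + 0.3975)/5 = 1.2242

1.2242


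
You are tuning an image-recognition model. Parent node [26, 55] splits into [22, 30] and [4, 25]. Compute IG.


Parent = [26, 55], H_parent = 0.9055
H_left = 0.9829 (n=52), H_right = 0.5788 (n=29)
H_children = (52/81)·0.9829 + (29/81)·0.5788 = 0.8382
IG = 0.9055 - 0.8382 = 0.0673

0.0673


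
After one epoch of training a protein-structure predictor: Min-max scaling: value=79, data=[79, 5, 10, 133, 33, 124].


min=5, max=133
(79-5)/(133-5) = 74/128 = 0.5781

0.5781


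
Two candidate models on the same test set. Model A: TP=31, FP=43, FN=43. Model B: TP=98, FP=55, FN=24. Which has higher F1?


Model A: P=31/74=0.4189, R=31/74=0.4189, F1=2PR/(P+R)=2TP/(2TP+FP+FN)=62/148=0.4189
Model B: P=98/153=0.6405, R=98/122=0.8033, F1=2PR/(P+R)=2TP/(2TP+FP+FN)=196/275=0.7127
0.4189 < 0.7127 → Model B

Model B


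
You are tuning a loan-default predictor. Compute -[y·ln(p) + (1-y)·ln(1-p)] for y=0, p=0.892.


BCE = -[y·ln(p) + (1-y)·ln(1-p)]
= -0 - 1·ln(1-0.892)
= -ln(0.108) = 2.2256

2.2256


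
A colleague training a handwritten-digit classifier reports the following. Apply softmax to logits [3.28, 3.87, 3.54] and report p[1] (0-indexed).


Exponentials: e^3.28=26.5758, e^3.87=47.9424, e^3.54=34.4669
Sum = 108.9851
Softmax = [0.2438, 0.4399, 0.3163]
p[1] = 47.9424/108.9851 = 0.4399

0.4399


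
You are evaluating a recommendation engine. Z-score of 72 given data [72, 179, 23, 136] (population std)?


μ = 102.5, σ = 59.6343
z = (72 - 102.5)/59.6343 = -0.5115

-0.5115


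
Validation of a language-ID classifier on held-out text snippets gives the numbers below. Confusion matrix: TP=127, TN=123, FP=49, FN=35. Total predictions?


Total = TP + TN + FP + FN
= 127 + 123 + 49 + 35
= 334
(Predicted positive: 176, predicted negative: 158)

334


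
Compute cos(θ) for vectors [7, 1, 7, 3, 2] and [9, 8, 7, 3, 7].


A·B = 7·9 + 1·8 + 7·7 + 3·3 + 2·7 = 143
‖A‖ = √112 = 10.583, ‖B‖ = √252 = 15.8745
cos = 143/(√112·√252) = 143/√28224 = 0.8512

0.8512


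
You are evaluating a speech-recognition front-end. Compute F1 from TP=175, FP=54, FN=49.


Precision = 175/229 = 0.7642
Recall = 175/224 = 0.7812
F1 = 2·P·R/(P+R) = 2·TP/(2·TP+FP+FN) = 350/(350+54+49) = 350/453 = 0.7726

0.7726


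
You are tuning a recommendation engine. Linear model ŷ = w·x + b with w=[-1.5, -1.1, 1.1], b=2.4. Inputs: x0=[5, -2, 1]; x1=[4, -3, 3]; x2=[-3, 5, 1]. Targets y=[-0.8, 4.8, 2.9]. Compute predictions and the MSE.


ŷ0 = (-1.5)·(5) + (-1.1)·(-2) + (1.1)·(1) + 2.4 = -1.8
ŷ1 = (-1.5)·(4) + (-1.1)·(-3) + (1.1)·(3) + 2.4 = 3.0
ŷ2 = (-1.5)·(-3) + (-1.1)·(5) + (1.1)·(1) + 2.4 = 2.5
errors² = [1.0, 3.24, 0.16]
MSE = 4.4000/3 = 1.4667

1.4667


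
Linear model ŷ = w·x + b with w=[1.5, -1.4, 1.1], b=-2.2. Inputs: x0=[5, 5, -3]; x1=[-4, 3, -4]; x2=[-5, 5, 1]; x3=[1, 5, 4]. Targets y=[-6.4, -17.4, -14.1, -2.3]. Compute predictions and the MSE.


ŷ0 = (1.5)·(5) + (-1.4)·(5) + (1.1)·(-3) - 2.2 = -5.0
ŷ1 = (1.5)·(-4) + (-1.4)·(3) + (1.1)·(-4) - 2.2 = -16.8
ŷ2 = (1.5)·(-5) + (-1.4)·(5) + (1.1)·(1) - 2.2 = -15.6
ŷ3 = (1.5)·(1) + (-1.4)·(5) + (1.1)·(4) - 2.2 = -3.3
errors² = [1.96, 0.36, 2.25, 1.0]
MSE = 5.5700/4 = 1.3925

1.3925


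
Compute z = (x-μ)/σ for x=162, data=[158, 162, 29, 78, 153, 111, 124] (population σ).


μ = 116.4286, σ = 45.2765
z = (162 - 116.4286)/45.2765 = 1.0065

1.0065


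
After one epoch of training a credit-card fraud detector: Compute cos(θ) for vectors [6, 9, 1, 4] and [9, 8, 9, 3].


A·B = 6·9 + 9·8 + 1·9 + 4·3 = 147
‖A‖ = √134 = 11.5758, ‖B‖ = √235 = 15.3297
cos = 147/(√134·√235) = 147/√31490 = 0.8284

0.8284


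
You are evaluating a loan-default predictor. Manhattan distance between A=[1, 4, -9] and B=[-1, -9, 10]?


d = |1+ 1| + |4+ 9| + |-9-10|
  = 2 + 13 + 19
  = 34

34


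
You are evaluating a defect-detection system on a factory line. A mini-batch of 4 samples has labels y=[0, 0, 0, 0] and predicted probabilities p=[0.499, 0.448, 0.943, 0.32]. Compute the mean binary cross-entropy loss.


L[0] = -ln(1-0.499) = -ln(0.501) = 0.6911
L[1] = -ln(1-0.448) = -ln(0.552) = 0.5942
L[2] = -ln(1-0.943) = -ln(0.057) = 2.8647
L[3] = -ln(1-0.32) = -ln(0.68) = 0.3857
mean = (0.6911 + 0.5942 + 2.8647 + 0.3857)/4 = 1.1339

1.1339


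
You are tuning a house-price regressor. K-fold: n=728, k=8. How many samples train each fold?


Fold size = 728/8 = 91
Training per fold = 728 - 91 = 637

637


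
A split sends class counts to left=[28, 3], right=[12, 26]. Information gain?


Parent = [40, 29], H_parent = 0.9816
H_left = 0.4587 (n=31), H_right = 0.8997 (n=38)
H_children = (31/69)·0.4587 + (38/69)·0.8997 = 0.7016
IG = 0.9816 - 0.7016 = 0.28

0.28


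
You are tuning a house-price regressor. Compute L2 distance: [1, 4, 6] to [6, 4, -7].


d = √((1-6)² + (4-4)² + (6+ 7)²)
  = √(25 + 0 + 169)
  = √194 = 13.9284

13.9284


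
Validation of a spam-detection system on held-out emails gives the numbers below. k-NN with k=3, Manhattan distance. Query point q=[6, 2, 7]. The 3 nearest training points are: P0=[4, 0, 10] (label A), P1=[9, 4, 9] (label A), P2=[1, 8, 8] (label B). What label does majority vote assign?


d(q,P0) = 7  (label A)
d(q,P1) = 7  (label A)
d(q,P2) = 12  (label B)
Votes: A=2, B=1
Majority → A

A


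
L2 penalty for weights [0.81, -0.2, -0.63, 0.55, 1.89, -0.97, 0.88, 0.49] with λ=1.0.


‖w‖₂² = (0.81)² + (-0.2)² + (-0.63)² + (0.55)² + (1.89)² + (-0.97)² + (0.88)² + (0.49)²
     = 0.6561 + 0.04 + 0.3969 + 0.3025 + 3.5721 + 0.9409 + 0.7744 + 0.2401
     = 6.923
λ·‖w‖₂² = 1.0·6.923 = 6.923

6.923


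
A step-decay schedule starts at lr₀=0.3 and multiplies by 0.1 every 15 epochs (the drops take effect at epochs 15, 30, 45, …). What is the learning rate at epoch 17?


n_drops = ⌊17/15⌋ = 1
lr = 0.3·0.1^1 = 0.3·0.1 = 0.03

0.03


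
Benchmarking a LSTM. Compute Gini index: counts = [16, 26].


Probabilities: [16/42, 26/42] ≈ [0.381, 0.619]
Σpᵢ² = (256 + 676)/42² = 932/1764
Gini = 1 - Σpᵢ² = 1 - 932/1764 = 0.4717

0.4717


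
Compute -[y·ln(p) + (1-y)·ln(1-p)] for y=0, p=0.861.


BCE = -[y·ln(p) + (1-y)·ln(1-p)]
= -0 - 1·ln(1-0.861)
= -ln(0.139) = 1.9733

1.9733


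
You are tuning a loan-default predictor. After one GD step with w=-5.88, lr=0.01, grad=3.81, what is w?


w_new = w - α·∇
= -5.88 - 0.01·3.81
= -5.88 - 0.0381
= -5.9181

-5.9181


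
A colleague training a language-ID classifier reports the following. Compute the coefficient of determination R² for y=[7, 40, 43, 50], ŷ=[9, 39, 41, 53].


ȳ = 35
SS_res = Σ(y-ŷ)² = 18
SS_tot = Σ(y-ȳ)² = 1098
R² = 1 - SS_res/SS_tot = 1 - 0.0164 = 0.9836

0.9836


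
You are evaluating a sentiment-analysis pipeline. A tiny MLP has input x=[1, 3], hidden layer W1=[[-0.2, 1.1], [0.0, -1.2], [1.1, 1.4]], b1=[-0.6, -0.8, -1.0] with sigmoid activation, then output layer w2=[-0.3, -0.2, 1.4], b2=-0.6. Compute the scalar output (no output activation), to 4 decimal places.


z1[0] = (-0.2)·(1) + (1.1)·(3) - 0.6 = 2.5
z1[1] = (0.0)·(1) + (-1.2)·(3) - 0.8 = -4.4
z1[2] = (1.1)·(1) + (1.4)·(3) - 1.0 = 4.3
h = sigmoid(z1) = [0.9241, 0.0121, 0.9866]
output = (-0.3)·(0.9241) + (-0.2)·(0.0121) + (1.4)·(0.9866) - 0.6 = 0.5016

0.5016


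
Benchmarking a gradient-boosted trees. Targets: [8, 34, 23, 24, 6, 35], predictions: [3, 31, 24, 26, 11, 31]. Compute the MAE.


Absolute errors: |8-3|=5, |34-31|=3, |23-24|=1, |24-26|=2, |6-11|=5, |35-31|=4
Sum = 20
MAE = 20/6 = 10/3

10/3


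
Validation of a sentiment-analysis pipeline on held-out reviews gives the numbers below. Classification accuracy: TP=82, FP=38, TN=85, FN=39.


Accuracy = (TP+TN)/(TP+TN+FP+FN)
= (82+85)/(244)
= 167/244 = 68.44%

68.44%


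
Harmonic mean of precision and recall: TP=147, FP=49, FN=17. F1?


Precision = 147/196 = 0.75
Recall = 147/164 = 0.8963
F1 = 2·P·R/(P+R) = 2·TP/(2·TP+FP+FN) = 294/(294+49+17) = 294/360 = 0.8167

0.8167


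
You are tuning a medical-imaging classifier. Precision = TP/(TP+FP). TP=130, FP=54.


Precision = TP/(TP+FP)
= 130/(130+54)
= 130/184 = 70.65%

70.65%


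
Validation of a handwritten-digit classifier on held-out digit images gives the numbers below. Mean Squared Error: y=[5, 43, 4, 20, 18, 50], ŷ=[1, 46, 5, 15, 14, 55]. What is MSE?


Squared errors: (5-1)²=16, (43-46)²=9, (4-5)²=1, (20-15)²=25, (18-14)²=16, (50-55)²=25
Sum = 92
MSE = 92/6 = 46/3

46/3


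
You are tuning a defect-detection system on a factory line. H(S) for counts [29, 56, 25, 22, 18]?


Probabilities: [29/150, 56/150, 25/150, 22/150, 18/150] ≈ [0.1933, 0.3733, 0.1667, 0.1467, 0.12]
H = -((29/150)·log₂(29/150) + (56/150)·log₂(56/150) + (25/150)·log₂(25/150) + (22/150)·log₂(22/150) + (18/150)·log₂(18/150))
  = 2.1931 bits

2.1931 bits


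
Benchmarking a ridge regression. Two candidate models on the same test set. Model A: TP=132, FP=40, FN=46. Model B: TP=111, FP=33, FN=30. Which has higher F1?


Model A: P=132/172=0.7674, R=132/178=0.7416, F1=2PR/(P+R)=2TP/(2TP+FP+FN)=264/350=0.7543
Model B: P=111/144=0.7708, R=111/141=0.7872, F1=2PR/(P+R)=2TP/(2TP+FP+FN)=222/285=0.7789
0.7543 < 0.7789 → Model B

Model B


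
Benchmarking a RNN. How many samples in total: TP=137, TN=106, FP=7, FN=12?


Total = TP + TN + FP + FN
= 137 + 106 + 7 + 12
= 262
(Predicted positive: 144, predicted negative: 118)

262


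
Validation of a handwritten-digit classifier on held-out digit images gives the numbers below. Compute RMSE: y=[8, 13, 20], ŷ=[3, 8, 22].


MSE = 54/3 = 18
RMSE = √(54/3) = 4.2426

4.2426


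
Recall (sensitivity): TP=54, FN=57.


Recall = TP/(TP+FN)
= 54/(54+57)
= 54/111 = 48.65%

48.65%


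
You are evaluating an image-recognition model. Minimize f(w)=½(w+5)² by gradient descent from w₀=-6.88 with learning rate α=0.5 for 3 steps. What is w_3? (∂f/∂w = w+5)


step 1: grad = -6.88+5 = -1.88; w = -6.88 - 0.5·(-1.88) = -5.94
step 2: grad = -5.94+5 = -0.94; w = -5.94 - 0.5·(-0.94) = -5.47
step 3: grad = -5.47+5 = -0.47; w = -5.47 - 0.5·(-0.47) = -5.235

-5.235


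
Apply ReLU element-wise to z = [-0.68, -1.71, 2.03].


ReLU(-0.68) = max(0, -0.68) = 0.0
ReLU(-1.71) = max(0, -1.71) = 0.0
ReLU(2.03) = max(0, 2.03) = 2.03
result = [0.0, 0.0, 2.03]

[0.0, 0.0, 2.03]


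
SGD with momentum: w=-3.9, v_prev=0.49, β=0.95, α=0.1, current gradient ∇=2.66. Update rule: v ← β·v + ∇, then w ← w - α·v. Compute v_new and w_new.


v_new = 0.95·0.49 + 2.66 = 0.4655 + 2.66 = 3.1255
w_new = -3.9 - 0.1·3.1255 = -3.9 - 0.31255 = -4.21255

v_new=3.1255, w_new=-4.21255


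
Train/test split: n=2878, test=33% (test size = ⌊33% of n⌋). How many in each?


Test = ⌊2878·33/100⌋ = 949
Train = 2878 - 949 = 1929

Train: 1929, Test: 949


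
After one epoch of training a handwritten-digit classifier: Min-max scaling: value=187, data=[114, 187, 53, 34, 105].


min=34, max=187
(187-34)/(187-34) = 153/153 = 1.0

1.0


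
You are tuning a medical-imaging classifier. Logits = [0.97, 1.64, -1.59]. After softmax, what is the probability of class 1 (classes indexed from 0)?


Exponentials: e^0.97=2.6379, e^1.64=5.1552, e^-1.59=0.2039
Sum = 7.997
Softmax = [0.3299, 0.6446, 0.0255]
p[1] = 5.1552/7.997 = 0.6446

0.6446


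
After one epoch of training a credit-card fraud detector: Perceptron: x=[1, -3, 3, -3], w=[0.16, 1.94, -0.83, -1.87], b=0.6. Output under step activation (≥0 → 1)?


z = (1)·(0.16) + (-3)·(1.94) + (3)·(-0.83) + (-3)·(-1.87) + 0.6
  = -1.94
step(z) = 0 (z<0)

0


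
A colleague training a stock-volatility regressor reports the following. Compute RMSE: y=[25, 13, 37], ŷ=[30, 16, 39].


MSE = 38/3 = 12.6667
RMSE = √(38/3) = 3.559

3.559


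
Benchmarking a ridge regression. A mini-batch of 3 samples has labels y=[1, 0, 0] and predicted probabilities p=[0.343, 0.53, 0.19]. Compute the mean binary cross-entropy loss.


L[0] = -ln(0.343) = 1.07
L[1] = -ln(1-0.53) = -ln(0.47) = 0.755
L[2] = -ln(1-0.19) = -ln(0.81) = 0.2107
mean = (1.07 + 0.755 + 0.2107)/3 = 0.6786

0.6786


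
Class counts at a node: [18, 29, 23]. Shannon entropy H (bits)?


Probabilities: [18/70, 29/70, 23/70] ≈ [0.2571, 0.4143, 0.3286]
H = -((18/70)·log₂(18/70) + (29/70)·log₂(29/70) + (23/70)·log₂(23/70))
  = 1.5581 bits

1.5581 bits


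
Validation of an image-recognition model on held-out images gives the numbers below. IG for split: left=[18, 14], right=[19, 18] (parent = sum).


Parent = [37, 32], H_parent = 0.9962
H_left = 0.9887 (n=32), H_right = 0.9995 (n=37)
H_children = (32/69)·0.9887 + (37/69)·0.9995 = 0.9945
IG = 0.9962 - 0.9945 = 0.0017

0.0017


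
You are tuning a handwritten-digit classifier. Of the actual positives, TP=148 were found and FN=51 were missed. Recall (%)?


Recall = TP/(TP+FN)
= 148/(148+51)
= 148/199 = 74.37%

74.37%


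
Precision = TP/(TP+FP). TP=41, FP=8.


Precision = TP/(TP+FP)
= 41/(41+8)
= 41/49 = 83.67%

83.67%


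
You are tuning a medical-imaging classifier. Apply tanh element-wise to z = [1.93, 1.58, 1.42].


tanh(1.93) = 0.9587
tanh(1.58) = 0.9186
tanh(1.42) = 0.8896
result = [0.9587, 0.9186, 0.8896]

[0.9587, 0.9186, 0.8896]


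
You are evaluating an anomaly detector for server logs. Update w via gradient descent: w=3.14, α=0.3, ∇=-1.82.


w_new = w - α·∇
= 3.14 - 0.3·-1.82
= 3.14 + 0.546
= 3.686

3.686


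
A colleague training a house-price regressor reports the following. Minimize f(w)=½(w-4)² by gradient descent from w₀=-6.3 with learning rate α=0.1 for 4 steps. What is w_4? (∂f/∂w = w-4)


step 1: grad = -6.3-4 = -10.3; w = -6.3 - 0.1·(-10.3) = -5.27
step 2: grad = -5.27-4 = -9.27; w = -5.27 - 0.1·(-9.27) = -4.343
step 3: grad = -4.343-4 = -8.343; w = -4.343 - 0.1·(-8.343) = -3.5087
step 4: grad = -3.5087-4 = -7.5087; w = -3.5087 - 0.1·(-7.5087) = -2.75783

-2.75783


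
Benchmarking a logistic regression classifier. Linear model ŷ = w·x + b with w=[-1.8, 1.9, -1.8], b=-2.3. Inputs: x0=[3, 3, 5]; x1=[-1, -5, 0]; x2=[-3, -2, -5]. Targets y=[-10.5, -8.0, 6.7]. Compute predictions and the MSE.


ŷ0 = (-1.8)·(3) + (1.9)·(3) + (-1.8)·(5) - 2.3 = -11.0
ŷ1 = (-1.8)·(-1) + (1.9)·(-5) + (-1.8)·(0) - 2.3 = -10.0
ŷ2 = (-1.8)·(-3) + (1.9)·(-2) + (-1.8)·(-5) - 2.3 = 8.3
errors² = [0.25, 4.0, 2.56]
MSE = 6.8100/3 = 2.27

2.27


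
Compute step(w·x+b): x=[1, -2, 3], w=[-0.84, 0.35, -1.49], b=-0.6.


z = (1)·(-0.84) + (-2)·(0.35) + (3)·(-1.49) - 0.6
  = -6.61
step(z) = 0 (z<0)

0


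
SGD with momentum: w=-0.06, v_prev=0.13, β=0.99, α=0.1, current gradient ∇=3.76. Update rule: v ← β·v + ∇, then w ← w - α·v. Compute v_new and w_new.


v_new = 0.99·0.13 + 3.76 = 0.1287 + 3.76 = 3.8887
w_new = -0.06 - 0.1·3.8887 = -0.06 - 0.38887 = -0.44887

v_new=3.8887, w_new=-0.44887


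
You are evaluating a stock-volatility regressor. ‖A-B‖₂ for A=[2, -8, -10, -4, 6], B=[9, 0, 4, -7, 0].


d = √((2-9)² + (-8-0)² + (-10-4)² + (-4+ 7)² + (6-0)²)
  = √(49 + 64 + 196 + 9 + 36)
  = √354 = 18.8149

18.8149


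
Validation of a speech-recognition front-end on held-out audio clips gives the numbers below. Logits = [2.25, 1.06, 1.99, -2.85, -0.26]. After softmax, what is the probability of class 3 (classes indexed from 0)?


Exponentials: e^2.25=9.4877, e^1.06=2.8864, e^1.99=7.3155, e^-2.85=0.0578, e^-0.26=0.7711
Sum = 20.5185
Softmax = [0.4624, 0.1407, 0.3565, 0.0028, 0.0376]
p[3] = 0.0578/20.5185 = 0.0028

0.0028


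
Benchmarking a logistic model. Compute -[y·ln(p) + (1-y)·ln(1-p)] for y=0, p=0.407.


BCE = -[y·ln(p) + (1-y)·ln(1-p)]
= -0 - 1·ln(1-0.407)
= -ln(0.593) = 0.5226

0.5226


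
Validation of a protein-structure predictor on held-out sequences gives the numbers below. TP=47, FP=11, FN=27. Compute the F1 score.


Precision = 47/58 = 0.8103
Recall = 47/74 = 0.6351
F1 = 2·P·R/(P+R) = 2·TP/(2·TP+FP+FN) = 94/(94+11+27) = 94/132 = 0.7121

0.7121


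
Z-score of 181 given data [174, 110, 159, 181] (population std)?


μ = 156, σ = 27.7218
z = (181 - 156)/27.7218 = 0.9018

0.9018


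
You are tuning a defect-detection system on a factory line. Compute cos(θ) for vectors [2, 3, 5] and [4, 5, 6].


A·B = 2·4 + 3·5 + 5·6 = 53
‖A‖ = √38 = 6.1644, ‖B‖ = √77 = 8.775
cos = 53/(√38·√77) = 53/√2926 = 0.9798

0.9798


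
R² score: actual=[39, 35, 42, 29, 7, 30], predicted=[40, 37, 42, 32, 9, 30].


ȳ = 30.3333
SS_res = Σ(y-ŷ)² = 18
SS_tot = Σ(y-ȳ)² = 779.33
R² = 1 - SS_res/SS_tot = 1 - 0.0231 = 0.9769

0.9769


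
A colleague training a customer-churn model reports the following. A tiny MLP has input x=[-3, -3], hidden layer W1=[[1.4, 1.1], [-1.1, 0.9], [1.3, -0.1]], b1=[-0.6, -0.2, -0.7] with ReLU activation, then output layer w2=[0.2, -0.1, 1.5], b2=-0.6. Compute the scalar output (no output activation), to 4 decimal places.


z1[0] = (1.4)·(-3) + (1.1)·(-3) - 0.6 = -8.1
z1[1] = (-1.1)·(-3) + (0.9)·(-3) - 0.2 = 0.4
z1[2] = (1.3)·(-3) + (-0.1)·(-3) - 0.7 = -4.3
h = ReLU(z1) = [0.0, 0.4, 0.0]
output = (0.2)·(0.0) + (-0.1)·(0.4) + (1.5)·(0.0) - 0.6 = -0.64

-0.64


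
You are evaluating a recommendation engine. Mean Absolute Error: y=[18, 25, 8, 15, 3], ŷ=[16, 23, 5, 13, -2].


Absolute errors: |18-16|=2, |25-23|=2, |8-5|=3, |15-13|=2, |3+ 2|=5
Sum = 14
MAE = 14/5 = 14/5

14/5


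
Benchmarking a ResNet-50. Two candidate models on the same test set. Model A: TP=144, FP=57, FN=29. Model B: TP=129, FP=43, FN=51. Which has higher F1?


Model A: P=144/201=0.7164, R=144/173=0.8324, F1=2PR/(P+R)=2TP/(2TP+FP+FN)=288/374=0.7701
Model B: P=129/172=0.75, R=129/180=0.7167, F1=2PR/(P+R)=2TP/(2TP+FP+FN)=258/352=0.733
0.7701 > 0.733 → Model A

Model A


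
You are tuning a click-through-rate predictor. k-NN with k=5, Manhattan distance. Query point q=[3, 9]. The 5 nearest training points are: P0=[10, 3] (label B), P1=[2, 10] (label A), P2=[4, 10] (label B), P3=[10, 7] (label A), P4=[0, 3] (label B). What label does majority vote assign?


d(q,P0) = 13  (label B)
d(q,P1) = 2  (label A)
d(q,P2) = 2  (label B)
d(q,P3) = 9  (label A)
d(q,P4) = 9  (label B)
Votes: A=2, B=3
Majority → B

B


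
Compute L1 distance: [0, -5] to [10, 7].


d = |0-10| + |-5-7|
  = 10 + 12
  = 22

22


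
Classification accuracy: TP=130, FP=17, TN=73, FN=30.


Accuracy = (TP+TN)/(TP+TN+FP+FN)
= (130+73)/(250)
= 203/250 = 81.2%

81.2%


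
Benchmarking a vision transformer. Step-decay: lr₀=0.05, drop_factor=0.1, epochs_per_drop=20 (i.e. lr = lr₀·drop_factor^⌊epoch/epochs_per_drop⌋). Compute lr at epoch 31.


n_drops = ⌊31/20⌋ = 1
lr = 0.05·0.1^1 = 0.05·0.1 = 0.005

0.005


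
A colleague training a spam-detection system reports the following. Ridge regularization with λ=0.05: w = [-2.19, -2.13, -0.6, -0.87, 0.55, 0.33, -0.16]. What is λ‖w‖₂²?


‖w‖₂² = (-2.19)² + (-2.13)² + (-0.6)² + (-0.87)² + (0.55)² + (0.33)² + (-0.16)²
     = 4.7961 + 4.5369 + 0.36 + 0.7569 + 0.3025 + 0.1089 + 0.0256
     = 10.8869
λ·‖w‖₂² = 0.05·10.8869 = 0.544345

0.544345


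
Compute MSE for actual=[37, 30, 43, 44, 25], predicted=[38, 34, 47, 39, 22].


Squared errors: (37-38)²=1, (30-34)²=16, (43-47)²=16, (44-39)²=25, (25-22)²=9
Sum = 67
MSE = 67/5 = 67/5

67/5


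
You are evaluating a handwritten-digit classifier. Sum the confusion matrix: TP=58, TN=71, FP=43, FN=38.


Total = TP + TN + FP + FN
= 58 + 71 + 43 + 38
= 210
(Predicted positive: 101, predicted negative: 109)

210


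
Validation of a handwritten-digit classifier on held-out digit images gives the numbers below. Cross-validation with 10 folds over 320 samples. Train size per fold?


Fold size = 320/10 = 32
Training per fold = 320 - 32 = 288

288


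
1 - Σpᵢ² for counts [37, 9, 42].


Probabilities: [37/88, 9/88, 42/88] ≈ [0.4205, 0.1023, 0.4773]
Σpᵢ² = (1369 + 81 + 1764)/88² = 3214/7744
Gini = 1 - Σpᵢ² = 1 - 3214/7744 = 0.585

0.585


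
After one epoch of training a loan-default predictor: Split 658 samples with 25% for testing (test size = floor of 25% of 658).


Test = ⌊658·25/100⌋ = 164
Train = 658 - 164 = 494

Train: 494, Test: 164


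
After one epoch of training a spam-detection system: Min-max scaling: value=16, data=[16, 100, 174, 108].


min=16, max=174
(16-16)/(174-16) = 0/158 = 0.0

0.0


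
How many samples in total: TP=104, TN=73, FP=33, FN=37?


Total = TP + TN + FP + FN
= 104 + 73 + 33 + 37
= 247
(Predicted positive: 137, predicted negative: 110)

247


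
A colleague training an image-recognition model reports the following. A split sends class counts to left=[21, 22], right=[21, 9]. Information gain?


Parent = [42, 31], H_parent = 0.9836
H_left = 0.9996 (n=43), H_right = 0.8813 (n=30)
H_children = (43/73)·0.9996 + (30/73)·0.8813 = 0.951
IG = 0.9836 - 0.951 = 0.0326

0.0326


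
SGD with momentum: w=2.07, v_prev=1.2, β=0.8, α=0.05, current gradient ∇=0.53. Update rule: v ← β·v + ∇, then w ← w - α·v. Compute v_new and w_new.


v_new = 0.8·1.2 + 0.53 = 0.96 + 0.53 = 1.49
w_new = 2.07 - 0.05·1.49 = 2.07 - 0.0745 = 1.9955

v_new=1.49, w_new=1.9955


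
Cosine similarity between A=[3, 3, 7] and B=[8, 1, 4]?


A·B = 3·8 + 3·1 + 7·4 = 55
‖A‖ = √67 = 8.1854, ‖B‖ = √81 = 9
cos = 55/(√67·√81) = 55/√5427 = 0.7466

0.7466


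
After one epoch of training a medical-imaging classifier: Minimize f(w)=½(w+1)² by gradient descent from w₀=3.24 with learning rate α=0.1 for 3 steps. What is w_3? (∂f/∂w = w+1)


step 1: grad = 3.24+1 = 4.24; w = 3.24 - 0.1·(4.24) = 2.816
step 2: grad = 2.816+1 = 3.816; w = 2.816 - 0.1·(3.816) = 2.4344
step 3: grad = 2.4344+1 = 3.4344; w = 2.4344 - 0.1·(3.4344) = 2.09096

2.09096


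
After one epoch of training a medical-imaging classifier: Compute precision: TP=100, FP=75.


Precision = TP/(TP+FP)
= 100/(100+75)
= 100/175 = 57.14%

57.14%


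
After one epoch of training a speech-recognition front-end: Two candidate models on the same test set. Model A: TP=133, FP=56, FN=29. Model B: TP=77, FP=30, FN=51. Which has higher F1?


Model A: P=133/189=0.7037, R=133/162=0.821, F1=2PR/(P+R)=2TP/(2TP+FP+FN)=266/351=0.7578
Model B: P=77/107=0.7196, R=77/128=0.6016, F1=2PR/(P+R)=2TP/(2TP+FP+FN)=154/235=0.6553
0.7578 > 0.6553 → Model A

Model A


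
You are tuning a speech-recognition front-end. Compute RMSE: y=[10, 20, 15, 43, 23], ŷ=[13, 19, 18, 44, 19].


MSE = 36/5 = 7.2
RMSE = √(36/5) = 2.6833

2.6833


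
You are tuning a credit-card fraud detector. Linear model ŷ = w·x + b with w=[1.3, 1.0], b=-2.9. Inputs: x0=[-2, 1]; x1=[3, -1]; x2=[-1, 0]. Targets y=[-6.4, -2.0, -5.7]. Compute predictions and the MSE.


ŷ0 = (1.3)·(-2) + (1.0)·(1) - 2.9 = -4.5
ŷ1 = (1.3)·(3) + (1.0)·(-1) - 2.9 = 0.0
ŷ2 = (1.3)·(-1) + (1.0)·(0) - 2.9 = -4.2
errors² = [3.61, 4.0, 2.25]
MSE = 9.8600/3 = 3.2867

3.2867


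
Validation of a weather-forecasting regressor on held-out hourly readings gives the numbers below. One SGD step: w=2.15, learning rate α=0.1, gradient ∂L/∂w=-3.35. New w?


w_new = w - α·∇
= 2.15 - 0.1·-3.35
= 2.15 + 0.335
= 2.485

2.485


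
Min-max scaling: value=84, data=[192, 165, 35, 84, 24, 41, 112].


min=24, max=192
(84-24)/(192-24) = 60/168 = 0.3571

0.3571


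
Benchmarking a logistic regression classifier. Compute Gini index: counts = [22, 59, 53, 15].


Probabilities: [22/149, 59/149, 53/149, 15/149] ≈ [0.1477, 0.396, 0.3557, 0.1007]
Σpᵢ² = (484 + 3481 + 2809 + 225)/149² = 6999/22201
Gini = 1 - Σpᵢ² = 1 - 6999/22201 = 0.6847

0.6847


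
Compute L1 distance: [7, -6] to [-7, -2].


d = |7+ 7| + |-6+ 2|
  = 14 + 4
  = 18

18


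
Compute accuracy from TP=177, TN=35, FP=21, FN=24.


Accuracy = (TP+TN)/(TP+TN+FP+FN)
= (177+35)/(257)
= 212/257 = 82.49%

82.49%


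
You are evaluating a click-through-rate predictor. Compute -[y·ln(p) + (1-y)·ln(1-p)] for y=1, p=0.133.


BCE = -[y·ln(p) + (1-y)·ln(1-p)]
= -1·ln(0.133) - 0
= -ln(0.133) = 2.0174

2.0174


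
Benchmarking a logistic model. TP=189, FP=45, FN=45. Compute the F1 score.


Precision = 189/234 = 0.8077
Recall = 189/234 = 0.8077
F1 = 2·P·R/(P+R) = 2·TP/(2·TP+FP+FN) = 378/(378+45+45) = 378/468 = 0.8077

0.8077


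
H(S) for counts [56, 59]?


Probabilities: [56/115, 59/115] ≈ [0.487, 0.513]
H = -((56/115)·log₂(56/115) + (59/115)·log₂(59/115))
  = 0.9995 bits

0.9995 bits


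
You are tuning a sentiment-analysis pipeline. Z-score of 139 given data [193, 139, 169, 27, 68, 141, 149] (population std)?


μ = 126.5714, σ = 54.0155
z = (139 - 126.5714)/54.0155 = 0.2301

0.2301
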